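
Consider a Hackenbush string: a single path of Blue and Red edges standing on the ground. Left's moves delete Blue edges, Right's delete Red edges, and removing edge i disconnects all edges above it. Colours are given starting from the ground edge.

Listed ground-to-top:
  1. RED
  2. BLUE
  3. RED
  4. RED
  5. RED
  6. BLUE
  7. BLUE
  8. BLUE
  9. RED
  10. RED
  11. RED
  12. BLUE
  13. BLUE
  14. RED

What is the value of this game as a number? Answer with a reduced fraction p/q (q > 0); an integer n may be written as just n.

1 of 14 · R · max L −∞ · min R 0 gives -1
2 of 14 · RB · max L -1 · min R 0 gives -1/2
3 of 14 · RBR · max L -1 · min R -1/2 gives -3/4
4 of 14 · RBRR · max L -1 · min R -3/4 gives -7/8
5 of 14 · RBRRR · max L -1 · min R -7/8 gives -15/16
6 of 14 · RBRRRB · max L -15/16 · min R -7/8 gives -29/32
7 of 14 · RBRRRBB · max L -29/32 · min R -7/8 gives -57/64
8 of 14 · RBRRRBBB · max L -57/64 · min R -7/8 gives -113/128
9 of 14 · RBRRRBBBR · max L -57/64 · min R -113/128 gives -227/256
10 of 14 · RBRRRBBBRR · max L -57/64 · min R -227/256 gives -455/512
11 of 14 · RBRRRBBBRRR · max L -57/64 · min R -455/512 gives -911/1024
12 of 14 · RBRRRBBBRRRB · max L -911/1024 · min R -455/512 gives -1821/2048
13 of 14 · RBRRRBBBRRRBB · max L -1821/2048 · min R -455/512 gives -3641/4096
14 of 14 · RBRRRBBBRRRBBR · max L -1821/2048 · min R -3641/4096 gives -7283/8192

-7283/8192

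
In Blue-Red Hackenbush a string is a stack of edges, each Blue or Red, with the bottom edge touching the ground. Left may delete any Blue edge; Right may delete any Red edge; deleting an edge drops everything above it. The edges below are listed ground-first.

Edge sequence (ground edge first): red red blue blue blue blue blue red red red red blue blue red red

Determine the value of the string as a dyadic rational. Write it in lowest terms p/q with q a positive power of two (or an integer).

-8679/8192

Recurse on prefixes of the 15-edge string red red blue blue blue blue blue red red red red blue blue red red:
step 1: add red to get r; options L={ none } R={ 0 } → -1
step 2: add red to get rr; options L={ none } R={ -1 0 } → -2
step 3: add blue to get rrb; options L={ -2 } R={ -1 0 } → -3/2
step 4: add blue to get rrbb; options L={ -2 -3/2 } R={ -1 0 } → -5/4
step 5: add blue to get rrbbb; options L={ -2 -3/2 -5/4 } R={ -1 0 } → -9/8
step 6: add blue to get rrbbbb; options L={ -2 -3/2 -5/4 -9/8 } R={ -1 0 } → -17/16
step 7: add blue to get rrbbbbb; options L={ -2 -3/2 -5/4 -9/8 -17/16 } R={ -1 0 } → -33/32
step 8: add red to get rrbbbbbr; options L={ -2 -3/2 -5/4 -9/8 -17/16 } R={ -33/32 -1 0 } → -67/64
step 9: add red to get rrbbbbbrr; options L={ -2 -3/2 -5/4 -9/8 -17/16 } R={ -67/64 -33/32 -1 0 } → -135/128
step 10: add red to get rrbbbbbrrr; options L={ -2 -3/2 -5/4 -9/8 -17/16 } R={ -135/128 -67/64 -33/32 -1 0 } → -271/256
step 11: add red to get rrbbbbbrrrr; options L={ -2 -3/2 -5/4 -9/8 -17/16 } R={ -271/256 -135/128 -67/64 -33/32 -1 0 } → -543/512
step 12: add blue to get rrbbbbbrrrrb; options L={ -2 -3/2 -5/4 -9/8 -17/16 -543/512 } R={ -271/256 -135/128 -67/64 -33/32 -1 0 } → -1085/1024
step 13: add blue to get rrbbbbbrrrrbb; options L={ -2 -3/2 -5/4 -9/8 -17/16 -543/512 -1085/1024 } R={ -271/256 -135/128 -67/64 -33/32 -1 0 } → -2169/2048
step 14: add red to get rrbbbbbrrrrbbr; options L={ -2 -3/2 -5/4 -9/8 -17/16 -543/512 -1085/1024 } R={ -2169/2048 -271/256 -135/128 -67/64 -33/32 -1 0 } → -4339/4096
step 15: add red to get rrbbbbbrrrrbbrr; options L={ -2 -3/2 -5/4 -9/8 -17/16 -543/512 -1085/1024 } R={ -4339/4096 -2169/2048 -271/256 -135/128 -67/64 -33/32 -1 0 } → -8679/8192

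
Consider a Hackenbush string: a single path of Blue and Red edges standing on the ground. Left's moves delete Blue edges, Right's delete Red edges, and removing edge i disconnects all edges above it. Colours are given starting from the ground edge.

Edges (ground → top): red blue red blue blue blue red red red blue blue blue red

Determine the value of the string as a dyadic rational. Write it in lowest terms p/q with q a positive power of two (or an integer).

-2275/4096

Prefix values for red blue red blue blue blue red red red blue blue blue red via {L|R} + simplicity:
step 1: add red to get r; options L={ none } R={ 0 } -> -1
step 2: add blue to get rb; options L={ -1 } R={ 0 } -> -1/2
step 3: add red to get rbr; options L={ -1 } R={ -1/2 0 } -> -3/4
step 4: add blue to get rbrb; options L={ -1 -3/4 } R={ -1/2 0 } -> -5/8
step 5: add blue to get rbrbb; options L={ -1 -3/4 -5/8 } R={ -1/2 0 } -> -9/16
step 6: add blue to get rbrbbb; options L={ -1 -3/4 -5/8 -9/16 } R={ -1/2 0 } -> -17/32
step 7: add red to get rbrbbbr; options L={ -1 -3/4 -5/8 -9/16 } R={ -17/32 -1/2 0 } -> -35/64
step 8: add red to get rbrbbbrr; options L={ -1 -3/4 -5/8 -9/16 } R={ -35/64 -17/32 -1/2 0 } -> -71/128
step 9: add red to get rbrbbbrrr; options L={ -1 -3/4 -5/8 -9/16 } R={ -71/128 -35/64 -17/32 -1/2 0 } -> -143/256
step 10: add blue to get rbrbbbrrrb; options L={ -1 -3/4 -5/8 -9/16 -143/256 } R={ -71/128 -35/64 -17/32 -1/2 0 } -> -285/512
step 11: add blue to get rbrbbbrrrbb; options L={ -1 -3/4 -5/8 -9/16 -143/256 -285/512 } R={ -71/128 -35/64 -17/32 -1/2 0 } -> -569/1024
step 12: add blue to get rbrbbbrrrbbb; options L={ -1 -3/4 -5/8 -9/16 -143/256 -285/512 -569/1024 } R={ -71/128 -35/64 -17/32 -1/2 0 } -> -1137/2048
step 13: add red to get rbrbbbrrrbbbr; options L={ -1 -3/4 -5/8 -9/16 -143/256 -285/512 -569/1024 } R={ -1137/2048 -71/128 -35/64 -17/32 -1/2 0 } -> -2275/4096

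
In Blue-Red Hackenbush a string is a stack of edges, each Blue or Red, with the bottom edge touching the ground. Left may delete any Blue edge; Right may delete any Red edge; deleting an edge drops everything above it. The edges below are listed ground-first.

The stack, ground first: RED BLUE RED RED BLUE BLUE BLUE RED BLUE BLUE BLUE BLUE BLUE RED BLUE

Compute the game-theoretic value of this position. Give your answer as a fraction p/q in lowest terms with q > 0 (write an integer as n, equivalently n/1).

-12549/16384

Build val(s[:k]) for k = 1..15, string s = RED BLUE RED RED BLUE BLUE BLUE RED BLUE BLUE BLUE BLUE BLUE RED BLUE.
step 1: add RED to get R; options L={ · } R={ 0 } => -1
step 2: add BLUE to get RB; options L={ -1 } R={ 0 } => -1/2
step 3: add RED to get RBR; options L={ -1 } R={ -1/2,0 } => -3/4
step 4: add RED to get RBRR; options L={ -1 } R={ -3/4,-1/2,0 } => -7/8
step 5: add BLUE to get RBRRB; options L={ -1,-7/8 } R={ -3/4,-1/2,0 } => -13/16
step 6: add BLUE to get RBRRBB; options L={ -1,-7/8,-13/16 } R={ -3/4,-1/2,0 } => -25/32
step 7: add BLUE to get RBRRBBB; options L={ -1,-7/8,-13/16,-25/32 } R={ -3/4,-1/2,0 } => -49/64
step 8: add RED to get RBRRBBBR; options L={ -1,-7/8,-13/16,-25/32 } R={ -49/64,-3/4,-1/2,0 } => -99/128
step 9: add BLUE to get RBRRBBBRB; options L={ -1,-7/8,-13/16,-25/32,-99/128 } R={ -49/64,-3/4,-1/2,0 } => -197/256
step 10: add BLUE to get RBRRBBBRBB; options L={ -1,-7/8,-13/16,-25/32,-99/128,-197/256 } R={ -49/64,-3/4,-1/2,0 } => -393/512
step 11: add BLUE to get RBRRBBBRBBB; options L={ -1,-7/8,-13/16,-25/32,-99/128,-197/256,-393/512 } R={ -49/64,-3/4,-1/2,0 } => -785/1024
step 12: add BLUE to get RBRRBBBRBBBB; options L={ -1,-7/8,-13/16,-25/32,-99/128,-197/256,-393/512,-785/1024 } R={ -49/64,-3/4,-1/2,0 } => -1569/2048
step 13: add BLUE to get RBRRBBBRBBBBB; options L={ -1,-7/8,-13/16,-25/32,-99/128,-197/256,-393/512,-785/1024,-1569/2048 } R={ -49/64,-3/4,-1/2,0 } => -3137/4096
step 14: add RED to get RBRRBBBRBBBBBR; options L={ -1,-7/8,-13/16,-25/32,-99/128,-197/256,-393/512,-785/1024,-1569/2048 } R={ -3137/4096,-49/64,-3/4,-1/2,0 } => -6275/8192
step 15: add BLUE to get RBRRBBBRBBBBBRB; options L={ -1,-7/8,-13/16,-25/32,-99/128,-197/256,-393/512,-785/1024,-1569/2048,-6275/8192 } R={ -3137/4096,-49/64,-3/4,-1/2,0 } => -12549/16384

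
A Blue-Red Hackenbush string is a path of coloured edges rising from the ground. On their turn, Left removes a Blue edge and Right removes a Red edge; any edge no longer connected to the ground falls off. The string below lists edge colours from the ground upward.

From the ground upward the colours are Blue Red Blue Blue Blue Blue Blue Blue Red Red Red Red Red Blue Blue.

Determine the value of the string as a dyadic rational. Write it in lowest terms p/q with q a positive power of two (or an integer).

16135/16384

Prefix values for Blue Red Blue Blue Blue Blue Blue Blue Red Red Red Red Red Blue Blue via {L|R} + simplicity:
B: Left { 0 }, Right { ∅ } → simplest 1
BR: Left { 0 }, Right { 1 } → simplest 1/2
BRB: Left { 0,1/2 }, Right { 1 } → simplest 3/4
BRBB: Left { 0,1/2,3/4 }, Right { 1 } → simplest 7/8
BRBBB: Left { 0,1/2,3/4,7/8 }, Right { 1 } → simplest 15/16
BRBBBB: Left { 0,1/2,3/4,7/8,15/16 }, Right { 1 } → simplest 31/32
BRBBBBB: Left { 0,1/2,3/4,7/8,15/16,31/32 }, Right { 1 } → simplest 63/64
BRBBBBBB: Left { 0,1/2,3/4,7/8,15/16,31/32,63/64 }, Right { 1 } → simplest 127/128
BRBBBBBBR: Left { 0,1/2,3/4,7/8,15/16,31/32,63/64 }, Right { 127/128,1 } → simplest 253/256
BRBBBBBBRR: Left { 0,1/2,3/4,7/8,15/16,31/32,63/64 }, Right { 253/256,127/128,1 } → simplest 505/512
BRBBBBBBRRR: Left { 0,1/2,3/4,7/8,15/16,31/32,63/64 }, Right { 505/512,253/256,127/128,1 } → simplest 1009/1024
BRBBBBBBRRRR: Left { 0,1/2,3/4,7/8,15/16,31/32,63/64 }, Right { 1009/1024,505/512,253/256,127/128,1 } → simplest 2017/2048
BRBBBBBBRRRRR: Left { 0,1/2,3/4,7/8,15/16,31/32,63/64 }, Right { 2017/2048,1009/1024,505/512,253/256,127/128,1 } → simplest 4033/4096
BRBBBBBBRRRRRB: Left { 0,1/2,3/4,7/8,15/16,31/32,63/64,4033/4096 }, Right { 2017/2048,1009/1024,505/512,253/256,127/128,1 } → simplest 8067/8192
BRBBBBBBRRRRRBB: Left { 0,1/2,3/4,7/8,15/16,31/32,63/64,4033/4096,8067/8192 }, Right { 2017/2048,1009/1024,505/512,253/256,127/128,1 } → simplest 16135/16384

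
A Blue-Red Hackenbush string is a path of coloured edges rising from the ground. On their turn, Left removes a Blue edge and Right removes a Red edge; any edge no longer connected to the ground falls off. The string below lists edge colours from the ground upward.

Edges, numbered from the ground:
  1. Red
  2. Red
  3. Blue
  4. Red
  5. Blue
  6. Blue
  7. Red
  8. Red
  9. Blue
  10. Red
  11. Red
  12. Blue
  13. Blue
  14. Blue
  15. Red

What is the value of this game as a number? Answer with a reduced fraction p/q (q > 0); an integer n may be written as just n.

-13155/8192

1 of 15 · R · max L −∞ · min R 0 => -1
2 of 15 · RR · max L −∞ · min R -1 => -2
3 of 15 · RRB · max L -2 · min R -1 => -3/2
4 of 15 · RRBR · max L -2 · min R -3/2 => -7/4
5 of 15 · RRBRB · max L -7/4 · min R -3/2 => -13/8
6 of 15 · RRBRBB · max L -13/8 · min R -3/2 => -25/16
7 of 15 · RRBRBBR · max L -13/8 · min R -25/16 => -51/32
8 of 15 · RRBRBBRR · max L -13/8 · min R -51/32 => -103/64
9 of 15 · RRBRBBRRB · max L -103/64 · min R -51/32 => -205/128
10 of 15 · RRBRBBRRBR · max L -103/64 · min R -205/128 => -411/256
11 of 15 · RRBRBBRRBRR · max L -103/64 · min R -411/256 => -823/512
12 of 15 · RRBRBBRRBRRB · max L -823/512 · min R -411/256 => -1645/1024
13 of 15 · RRBRBBRRBRRBB · max L -1645/1024 · min R -411/256 => -3289/2048
14 of 15 · RRBRBBRRBRRBBB · max L -3289/2048 · min R -411/256 => -6577/4096
15 of 15 · RRBRBBRRBRRBBBR · max L -3289/2048 · min R -6577/4096 => -13155/8192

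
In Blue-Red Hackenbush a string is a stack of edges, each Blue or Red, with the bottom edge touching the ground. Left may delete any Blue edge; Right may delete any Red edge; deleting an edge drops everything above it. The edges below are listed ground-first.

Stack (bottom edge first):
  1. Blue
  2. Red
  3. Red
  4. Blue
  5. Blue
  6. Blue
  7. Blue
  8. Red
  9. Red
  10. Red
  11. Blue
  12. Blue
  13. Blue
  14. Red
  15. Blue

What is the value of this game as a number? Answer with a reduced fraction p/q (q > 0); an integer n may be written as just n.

val(B) = { 0 | (no moves) } gives 1
val(BR) = { 0 | 1 } gives 1/2
val(BRR) = { 0 | 1/2; 1 } gives 1/4
val(BRRB) = { 0; 1/4 | 1/2; 1 } gives 3/8
val(BRRBB) = { 0; 1/4; 3/8 | 1/2; 1 } gives 7/16
val(BRRBBB) = { 0; 1/4; 3/8; 7/16 | 1/2; 1 } gives 15/32
val(BRRBBBB) = { 0; 1/4; 3/8; 7/16; 15/32 | 1/2; 1 } gives 31/64
val(BRRBBBBR) = { 0; 1/4; 3/8; 7/16; 15/32 | 31/64; 1/2; 1 } gives 61/128
val(BRRBBBBRR) = { 0; 1/4; 3/8; 7/16; 15/32 | 61/128; 31/64; 1/2; 1 } gives 121/256
val(BRRBBBBRRR) = { 0; 1/4; 3/8; 7/16; 15/32 | 121/256; 61/128; 31/64; 1/2; 1 } gives 241/512
val(BRRBBBBRRRB) = { 0; 1/4; 3/8; 7/16; 15/32; 241/512 | 121/256; 61/128; 31/64; 1/2; 1 } gives 483/1024
val(BRRBBBBRRRBB) = { 0; 1/4; 3/8; 7/16; 15/32; 241/512; 483/1024 | 121/256; 61/128; 31/64; 1/2; 1 } gives 967/2048
val(BRRBBBBRRRBBB) = { 0; 1/4; 3/8; 7/16; 15/32; 241/512; 483/1024; 967/2048 | 121/256; 61/128; 31/64; 1/2; 1 } gives 1935/4096
val(BRRBBBBRRRBBBR) = { 0; 1/4; 3/8; 7/16; 15/32; 241/512; 483/1024; 967/2048 | 1935/4096; 121/256; 61/128; 31/64; 1/2; 1 } gives 3869/8192
val(BRRBBBBRRRBBBRB) = { 0; 1/4; 3/8; 7/16; 15/32; 241/512; 483/1024; 967/2048; 3869/8192 | 1935/4096; 121/256; 61/128; 31/64; 1/2; 1 } gives 7739/16384

7739/16384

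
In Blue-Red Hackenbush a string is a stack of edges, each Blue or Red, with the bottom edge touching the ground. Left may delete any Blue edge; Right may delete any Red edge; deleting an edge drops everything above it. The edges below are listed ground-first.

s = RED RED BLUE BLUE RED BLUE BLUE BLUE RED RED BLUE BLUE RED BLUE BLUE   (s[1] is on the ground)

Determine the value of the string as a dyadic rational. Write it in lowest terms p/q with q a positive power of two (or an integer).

-10441/8192

step 1: add RED to get R; options L={ none } R={ 0 } = -1
step 2: add RED to get RR; options L={ none } R={ -1 0 } = -2
step 3: add BLUE to get RRB; options L={ -2 } R={ -1 0 } = -3/2
step 4: add BLUE to get RRBB; options L={ -2 -3/2 } R={ -1 0 } = -5/4
step 5: add RED to get RRBBR; options L={ -2 -3/2 } R={ -5/4 -1 0 } = -11/8
step 6: add BLUE to get RRBBRB; options L={ -2 -3/2 -11/8 } R={ -5/4 -1 0 } = -21/16
step 7: add BLUE to get RRBBRBB; options L={ -2 -3/2 -11/8 -21/16 } R={ -5/4 -1 0 } = -41/32
step 8: add BLUE to get RRBBRBBB; options L={ -2 -3/2 -11/8 -21/16 -41/32 } R={ -5/4 -1 0 } = -81/64
step 9: add RED to get RRBBRBBBR; options L={ -2 -3/2 -11/8 -21/16 -41/32 } R={ -81/64 -5/4 -1 0 } = -163/128
step 10: add RED to get RRBBRBBBRR; options L={ -2 -3/2 -11/8 -21/16 -41/32 } R={ -163/128 -81/64 -5/4 -1 0 } = -327/256
step 11: add BLUE to get RRBBRBBBRRB; options L={ -2 -3/2 -11/8 -21/16 -41/32 -327/256 } R={ -163/128 -81/64 -5/4 -1 0 } = -653/512
step 12: add BLUE to get RRBBRBBBRRBB; options L={ -2 -3/2 -11/8 -21/16 -41/32 -327/256 -653/512 } R={ -163/128 -81/64 -5/4 -1 0 } = -1305/1024
step 13: add RED to get RRBBRBBBRRBBR; options L={ -2 -3/2 -11/8 -21/16 -41/32 -327/256 -653/512 } R={ -1305/1024 -163/128 -81/64 -5/4 -1 0 } = -2611/2048
step 14: add BLUE to get RRBBRBBBRRBBRB; options L={ -2 -3/2 -11/8 -21/16 -41/32 -327/256 -653/512 -2611/2048 } R={ -1305/1024 -163/128 -81/64 -5/4 -1 0 } = -5221/4096
step 15: add BLUE to get RRBBRBBBRRBBRBB; options L={ -2 -3/2 -11/8 -21/16 -41/32 -327/256 -653/512 -2611/2048 -5221/4096 } R={ -1305/1024 -163/128 -81/64 -5/4 -1 0 } = -10441/8192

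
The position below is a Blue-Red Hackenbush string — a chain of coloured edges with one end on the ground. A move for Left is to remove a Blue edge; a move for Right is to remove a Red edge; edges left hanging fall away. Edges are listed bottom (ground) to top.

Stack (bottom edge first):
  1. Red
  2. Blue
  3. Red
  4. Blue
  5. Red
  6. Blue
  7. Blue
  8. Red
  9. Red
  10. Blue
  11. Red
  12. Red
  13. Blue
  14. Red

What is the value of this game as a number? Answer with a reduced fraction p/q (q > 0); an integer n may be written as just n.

-5339/8192

Prefix values for Red Blue Red Blue Red Blue Blue Red Red Blue Red Red Blue Red via {L|R} + simplicity:
g(R) = { · | 0 } → -1
g(RB) = { -1 | 0 } → -1/2
g(RBR) = { -1 | -1/2 0 } → -3/4
g(RBRB) = { -1 -3/4 | -1/2 0 } → -5/8
g(RBRBR) = { -1 -3/4 | -5/8 -1/2 0 } → -11/16
g(RBRBRB) = { -1 -3/4 -11/16 | -5/8 -1/2 0 } → -21/32
g(RBRBRBB) = { -1 -3/4 -11/16 -21/32 | -5/8 -1/2 0 } → -41/64
g(RBRBRBBR) = { -1 -3/4 -11/16 -21/32 | -41/64 -5/8 -1/2 0 } → -83/128
g(RBRBRBBRR) = { -1 -3/4 -11/16 -21/32 | -83/128 -41/64 -5/8 -1/2 0 } → -167/256
g(RBRBRBBRRB) = { -1 -3/4 -11/16 -21/32 -167/256 | -83/128 -41/64 -5/8 -1/2 0 } → -333/512
g(RBRBRBBRRBR) = { -1 -3/4 -11/16 -21/32 -167/256 | -333/512 -83/128 -41/64 -5/8 -1/2 0 } → -667/1024
g(RBRBRBBRRBRR) = { -1 -3/4 -11/16 -21/32 -167/256 | -667/1024 -333/512 -83/128 -41/64 -5/8 -1/2 0 } → -1335/2048
g(RBRBRBBRRBRRB) = { -1 -3/4 -11/16 -21/32 -167/256 -1335/2048 | -667/1024 -333/512 -83/128 -41/64 -5/8 -1/2 0 } → -2669/4096
g(RBRBRBBRRBRRBR) = { -1 -3/4 -11/16 -21/32 -167/256 -1335/2048 | -2669/4096 -667/1024 -333/512 -83/128 -41/64 -5/8 -1/2 0 } → -5339/8192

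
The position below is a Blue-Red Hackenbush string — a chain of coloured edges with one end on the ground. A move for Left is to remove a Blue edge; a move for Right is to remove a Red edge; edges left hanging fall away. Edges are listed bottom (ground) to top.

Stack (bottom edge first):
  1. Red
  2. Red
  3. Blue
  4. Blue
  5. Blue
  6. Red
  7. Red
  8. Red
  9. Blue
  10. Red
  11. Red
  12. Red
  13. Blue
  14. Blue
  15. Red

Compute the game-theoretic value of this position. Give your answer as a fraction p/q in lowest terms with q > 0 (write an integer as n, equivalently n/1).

-10099/8192

v(R) = { — | 0 } = -1
v(RR) = { — | -1, 0 } = -2
v(RRB) = { -2 | -1, 0 } = -3/2
v(RRBB) = { -2, -3/2 | -1, 0 } = -5/4
v(RRBBB) = { -2, -3/2, -5/4 | -1, 0 } = -9/8
v(RRBBBR) = { -2, -3/2, -5/4 | -9/8, -1, 0 } = -19/16
v(RRBBBRR) = { -2, -3/2, -5/4 | -19/16, -9/8, -1, 0 } = -39/32
v(RRBBBRRR) = { -2, -3/2, -5/4 | -39/32, -19/16, -9/8, -1, 0 } = -79/64
v(RRBBBRRRB) = { -2, -3/2, -5/4, -79/64 | -39/32, -19/16, -9/8, -1, 0 } = -157/128
v(RRBBBRRRBR) = { -2, -3/2, -5/4, -79/64 | -157/128, -39/32, -19/16, -9/8, -1, 0 } = -315/256
v(RRBBBRRRBRR) = { -2, -3/2, -5/4, -79/64 | -315/256, -157/128, -39/32, -19/16, -9/8, -1, 0 } = -631/512
v(RRBBBRRRBRRR) = { -2, -3/2, -5/4, -79/64 | -631/512, -315/256, -157/128, -39/32, -19/16, -9/8, -1, 0 } = -1263/1024
v(RRBBBRRRBRRRB) = { -2, -3/2, -5/4, -79/64, -1263/1024 | -631/512, -315/256, -157/128, -39/32, -19/16, -9/8, -1, 0 } = -2525/2048
v(RRBBBRRRBRRRBB) = { -2, -3/2, -5/4, -79/64, -1263/1024, -2525/2048 | -631/512, -315/256, -157/128, -39/32, -19/16, -9/8, -1, 0 } = -5049/4096
v(RRBBBRRRBRRRBBR) = { -2, -3/2, -5/4, -79/64, -1263/1024, -2525/2048 | -5049/4096, -631/512, -315/256, -157/128, -39/32, -19/16, -9/8, -1, 0 } = -10099/8192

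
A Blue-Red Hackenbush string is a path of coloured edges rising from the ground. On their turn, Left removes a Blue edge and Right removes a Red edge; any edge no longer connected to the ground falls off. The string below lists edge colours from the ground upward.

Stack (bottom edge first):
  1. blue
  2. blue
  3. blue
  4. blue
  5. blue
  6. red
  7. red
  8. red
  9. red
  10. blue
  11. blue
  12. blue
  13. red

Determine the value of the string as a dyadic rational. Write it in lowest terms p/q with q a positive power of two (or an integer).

edge 1 of 13 (blue): { 0 | — } so 1
edge 2 of 13 (blue): { 0; 1 | — } so 2
edge 3 of 13 (blue): { 0; 1; 2 | — } so 3
edge 4 of 13 (blue): { 0; 1; 2; 3 | — } so 4
edge 5 of 13 (blue): { 0; 1; 2; 3; 4 | — } so 5
edge 6 of 13 (red): { 0; 1; 2; 3; 4 | 5 } so 9/2
edge 7 of 13 (red): { 0; 1; 2; 3; 4 | 9/2; 5 } so 17/4
edge 8 of 13 (red): { 0; 1; 2; 3; 4 | 17/4; 9/2; 5 } so 33/8
edge 9 of 13 (red): { 0; 1; 2; 3; 4 | 33/8; 17/4; 9/2; 5 } so 65/16
edge 10 of 13 (blue): { 0; 1; 2; 3; 4; 65/16 | 33/8; 17/4; 9/2; 5 } so 131/32
edge 11 of 13 (blue): { 0; 1; 2; 3; 4; 65/16; 131/32 | 33/8; 17/4; 9/2; 5 } so 263/64
edge 12 of 13 (blue): { 0; 1; 2; 3; 4; 65/16; 131/32; 263/64 | 33/8; 17/4; 9/2; 5 } so 527/128
edge 13 of 13 (red): { 0; 1; 2; 3; 4; 65/16; 131/32; 263/64 | 527/128; 33/8; 17/4; 9/2; 5 } so 1053/256

1053/256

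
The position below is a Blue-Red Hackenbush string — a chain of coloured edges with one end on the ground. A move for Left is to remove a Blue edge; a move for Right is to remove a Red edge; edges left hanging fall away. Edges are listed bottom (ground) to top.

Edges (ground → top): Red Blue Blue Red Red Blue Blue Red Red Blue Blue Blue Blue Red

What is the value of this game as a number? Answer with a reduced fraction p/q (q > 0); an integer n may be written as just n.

Recurse on prefixes of the 14-edge string Red Blue Blue Red Red Blue Blue Red Red Blue Blue Blue Blue Red:
R: Left { (no moves) }, Right { 0 } => simplest -1
RB: Left { -1 }, Right { 0 } => simplest -1/2
RBB: Left { -1; -1/2 }, Right { 0 } => simplest -1/4
RBBR: Left { -1; -1/2 }, Right { -1/4; 0 } => simplest -3/8
RBBRR: Left { -1; -1/2 }, Right { -3/8; -1/4; 0 } => simplest -7/16
RBBRRB: Left { -1; -1/2; -7/16 }, Right { -3/8; -1/4; 0 } => simplest -13/32
RBBRRBB: Left { -1; -1/2; -7/16; -13/32 }, Right { -3/8; -1/4; 0 } => simplest -25/64
RBBRRBBR: Left { -1; -1/2; -7/16; -13/32 }, Right { -25/64; -3/8; -1/4; 0 } => simplest -51/128
RBBRRBBRR: Left { -1; -1/2; -7/16; -13/32 }, Right { -51/128; -25/64; -3/8; -1/4; 0 } => simplest -103/256
RBBRRBBRRB: Left { -1; -1/2; -7/16; -13/32; -103/256 }, Right { -51/128; -25/64; -3/8; -1/4; 0 } => simplest -205/512
RBBRRBBRRBB: Left { -1; -1/2; -7/16; -13/32; -103/256; -205/512 }, Right { -51/128; -25/64; -3/8; -1/4; 0 } => simplest -409/1024
RBBRRBBRRBBB: Left { -1; -1/2; -7/16; -13/32; -103/256; -205/512; -409/1024 }, Right { -51/128; -25/64; -3/8; -1/4; 0 } => simplest -817/2048
RBBRRBBRRBBBB: Left { -1; -1/2; -7/16; -13/32; -103/256; -205/512; -409/1024; -817/2048 }, Right { -51/128; -25/64; -3/8; -1/4; 0 } => simplest -1633/4096
RBBRRBBRRBBBBR: Left { -1; -1/2; -7/16; -13/32; -103/256; -205/512; -409/1024; -817/2048 }, Right { -1633/4096; -51/128; -25/64; -3/8; -1/4; 0 } => simplest -3267/8192

-3267/8192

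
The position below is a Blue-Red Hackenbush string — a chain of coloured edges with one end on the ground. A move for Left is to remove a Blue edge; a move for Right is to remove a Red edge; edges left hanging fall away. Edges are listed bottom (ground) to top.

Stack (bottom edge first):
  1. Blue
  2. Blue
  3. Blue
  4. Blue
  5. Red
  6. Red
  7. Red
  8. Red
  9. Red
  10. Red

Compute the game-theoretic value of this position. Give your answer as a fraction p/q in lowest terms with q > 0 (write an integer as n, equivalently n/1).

Prefix values for Blue Blue Blue Blue Red Red Red Red Red Red via {L|R} + simplicity:
edge 1 of 10 (Blue): { 0 | · } — 1
edge 2 of 10 (Blue): { 0,1 | · } — 2
edge 3 of 10 (Blue): { 0,1,2 | · } — 3
edge 4 of 10 (Blue): { 0,1,2,3 | · } — 4
edge 5 of 10 (Red): { 0,1,2,3 | 4 } — 7/2
edge 6 of 10 (Red): { 0,1,2,3 | 7/2,4 } — 13/4
edge 7 of 10 (Red): { 0,1,2,3 | 13/4,7/2,4 } — 25/8
edge 8 of 10 (Red): { 0,1,2,3 | 25/8,13/4,7/2,4 } — 49/16
edge 9 of 10 (Red): { 0,1,2,3 | 49/16,25/8,13/4,7/2,4 } — 97/32
edge 10 of 10 (Red): { 0,1,2,3 | 97/32,49/16,25/8,13/4,7/2,4 } — 193/64

193/64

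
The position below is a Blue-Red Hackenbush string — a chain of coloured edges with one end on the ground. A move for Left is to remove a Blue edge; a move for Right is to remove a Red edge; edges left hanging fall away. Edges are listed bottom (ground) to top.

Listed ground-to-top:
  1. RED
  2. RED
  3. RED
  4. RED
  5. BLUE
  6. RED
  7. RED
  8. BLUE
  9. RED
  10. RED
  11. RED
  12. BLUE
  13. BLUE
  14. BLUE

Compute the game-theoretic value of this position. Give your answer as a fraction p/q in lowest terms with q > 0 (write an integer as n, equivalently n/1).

edge 1 of 14 (RED): { (no moves) | 0 } gives -1
edge 2 of 14 (RED): { (no moves) | -1; 0 } gives -2
edge 3 of 14 (RED): { (no moves) | -2; -1; 0 } gives -3
edge 4 of 14 (RED): { (no moves) | -3; -2; -1; 0 } gives -4
edge 5 of 14 (BLUE): { -4 | -3; -2; -1; 0 } gives -7/2
edge 6 of 14 (RED): { -4 | -7/2; -3; -2; -1; 0 } gives -15/4
edge 7 of 14 (RED): { -4 | -15/4; -7/2; -3; -2; -1; 0 } gives -31/8
edge 8 of 14 (BLUE): { -4; -31/8 | -15/4; -7/2; -3; -2; -1; 0 } gives -61/16
edge 9 of 14 (RED): { -4; -31/8 | -61/16; -15/4; -7/2; -3; -2; -1; 0 } gives -123/32
edge 10 of 14 (RED): { -4; -31/8 | -123/32; -61/16; -15/4; -7/2; -3; -2; -1; 0 } gives -247/64
edge 11 of 14 (RED): { -4; -31/8 | -247/64; -123/32; -61/16; -15/4; -7/2; -3; -2; -1; 0 } gives -495/128
edge 12 of 14 (BLUE): { -4; -31/8; -495/128 | -247/64; -123/32; -61/16; -15/4; -7/2; -3; -2; -1; 0 } gives -989/256
edge 13 of 14 (BLUE): { -4; -31/8; -495/128; -989/256 | -247/64; -123/32; -61/16; -15/4; -7/2; -3; -2; -1; 0 } gives -1977/512
edge 14 of 14 (BLUE): { -4; -31/8; -495/128; -989/256; -1977/512 | -247/64; -123/32; -61/16; -15/4; -7/2; -3; -2; -1; 0 } gives -3953/1024

-3953/1024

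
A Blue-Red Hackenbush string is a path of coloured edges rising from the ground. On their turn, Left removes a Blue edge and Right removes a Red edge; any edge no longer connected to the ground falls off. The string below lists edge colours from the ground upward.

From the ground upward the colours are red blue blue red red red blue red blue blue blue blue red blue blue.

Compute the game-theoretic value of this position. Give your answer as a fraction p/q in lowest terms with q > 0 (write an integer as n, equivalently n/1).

-7433/16384

value(r) = { none | 0 } = -1
value(rb) = { -1 | 0 } = -1/2
value(rbb) = { -1,-1/2 | 0 } = -1/4
value(rbbr) = { -1,-1/2 | -1/4,0 } = -3/8
value(rbbrr) = { -1,-1/2 | -3/8,-1/4,0 } = -7/16
value(rbbrrr) = { -1,-1/2 | -7/16,-3/8,-1/4,0 } = -15/32
value(rbbrrrb) = { -1,-1/2,-15/32 | -7/16,-3/8,-1/4,0 } = -29/64
value(rbbrrrbr) = { -1,-1/2,-15/32 | -29/64,-7/16,-3/8,-1/4,0 } = -59/128
value(rbbrrrbrb) = { -1,-1/2,-15/32,-59/128 | -29/64,-7/16,-3/8,-1/4,0 } = -117/256
value(rbbrrrbrbb) = { -1,-1/2,-15/32,-59/128,-117/256 | -29/64,-7/16,-3/8,-1/4,0 } = -233/512
value(rbbrrrbrbbb) = { -1,-1/2,-15/32,-59/128,-117/256,-233/512 | -29/64,-7/16,-3/8,-1/4,0 } = -465/1024
value(rbbrrrbrbbbb) = { -1,-1/2,-15/32,-59/128,-117/256,-233/512,-465/1024 | -29/64,-7/16,-3/8,-1/4,0 } = -929/2048
value(rbbrrrbrbbbbr) = { -1,-1/2,-15/32,-59/128,-117/256,-233/512,-465/1024 | -929/2048,-29/64,-7/16,-3/8,-1/4,0 } = -1859/4096
value(rbbrrrbrbbbbrb) = { -1,-1/2,-15/32,-59/128,-117/256,-233/512,-465/1024,-1859/4096 | -929/2048,-29/64,-7/16,-3/8,-1/4,0 } = -3717/8192
value(rbbrrrbrbbbbrbb) = { -1,-1/2,-15/32,-59/128,-117/256,-233/512,-465/1024,-1859/4096,-3717/8192 | -929/2048,-29/64,-7/16,-3/8,-1/4,0 } = -7433/16384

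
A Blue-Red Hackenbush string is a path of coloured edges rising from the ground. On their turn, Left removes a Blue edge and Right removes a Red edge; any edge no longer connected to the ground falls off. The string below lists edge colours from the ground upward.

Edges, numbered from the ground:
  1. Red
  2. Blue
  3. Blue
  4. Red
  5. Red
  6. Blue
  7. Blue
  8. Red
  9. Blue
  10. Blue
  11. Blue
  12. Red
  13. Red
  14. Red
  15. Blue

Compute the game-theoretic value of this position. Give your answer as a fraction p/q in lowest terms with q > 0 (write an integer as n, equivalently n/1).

Recurse on prefixes of the 15-edge string Red Blue Blue Red Red Blue Blue Red Blue Blue Blue Red Red Red Blue:
1 of 15 · R · max L −∞ · min R 0 = -1
2 of 15 · RB · max L -1 · min R 0 = -1/2
3 of 15 · RBB · max L -1/2 · min R 0 = -1/4
4 of 15 · RBBR · max L -1/2 · min R -1/4 = -3/8
5 of 15 · RBBRR · max L -1/2 · min R -3/8 = -7/16
6 of 15 · RBBRRB · max L -7/16 · min R -3/8 = -13/32
7 of 15 · RBBRRBB · max L -13/32 · min R -3/8 = -25/64
8 of 15 · RBBRRBBR · max L -13/32 · min R -25/64 = -51/128
9 of 15 · RBBRRBBRB · max L -51/128 · min R -25/64 = -101/256
10 of 15 · RBBRRBBRBB · max L -101/256 · min R -25/64 = -201/512
11 of 15 · RBBRRBBRBBB · max L -201/512 · min R -25/64 = -401/1024
12 of 15 · RBBRRBBRBBBR · max L -201/512 · min R -401/1024 = -803/2048
13 of 15 · RBBRRBBRBBBRR · max L -201/512 · min R -803/2048 = -1607/4096
14 of 15 · RBBRRBBRBBBRRR · max L -201/512 · min R -1607/4096 = -3215/8192
15 of 15 · RBBRRBBRBBBRRRB · max L -3215/8192 · min R -1607/4096 = -6429/16384

-6429/16384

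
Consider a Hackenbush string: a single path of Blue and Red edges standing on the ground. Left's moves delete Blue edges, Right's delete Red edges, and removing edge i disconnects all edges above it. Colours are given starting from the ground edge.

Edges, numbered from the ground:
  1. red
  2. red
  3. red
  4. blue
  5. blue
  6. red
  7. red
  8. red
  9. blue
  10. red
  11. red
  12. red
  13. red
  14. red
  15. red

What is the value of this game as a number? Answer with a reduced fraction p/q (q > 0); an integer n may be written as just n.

-10111/4096

Build value(s[:k]) for k = 1..15, string s = red red red blue blue red red red blue red red red red red red.
value_1 [r]  L=[(no moves)]  R=[0]  — -1
value_2 [rr]  L=[(no moves)]  R=[-1; 0]  — -2
value_3 [rrr]  L=[(no moves)]  R=[-2; -1; 0]  — -3
value_4 [rrrb]  L=[-3]  R=[-2; -1; 0]  — -5/2
value_5 [rrrbb]  L=[-3; -5/2]  R=[-2; -1; 0]  — -9/4
value_6 [rrrbbr]  L=[-3; -5/2]  R=[-9/4; -2; -1; 0]  — -19/8
value_7 [rrrbbrr]  L=[-3; -5/2]  R=[-19/8; -9/4; -2; -1; 0]  — -39/16
value_8 [rrrbbrrr]  L=[-3; -5/2]  R=[-39/16; -19/8; -9/4; -2; -1; 0]  — -79/32
value_9 [rrrbbrrrb]  L=[-3; -5/2; -79/32]  R=[-39/16; -19/8; -9/4; -2; -1; 0]  — -157/64
value_10 [rrrbbrrrbr]  L=[-3; -5/2; -79/32]  R=[-157/64; -39/16; -19/8; -9/4; -2; -1; 0]  — -315/128
value_11 [rrrbbrrrbrr]  L=[-3; -5/2; -79/32]  R=[-315/128; -157/64; -39/16; -19/8; -9/4; -2; -1; 0]  — -631/256
value_12 [rrrbbrrrbrrr]  L=[-3; -5/2; -79/32]  R=[-631/256; -315/128; -157/64; -39/16; -19/8; -9/4; -2; -1; 0]  — -1263/512
value_13 [rrrbbrrrbrrrr]  L=[-3; -5/2; -79/32]  R=[-1263/512; -631/256; -315/128; -157/64; -39/16; -19/8; -9/4; -2; -1; 0]  — -2527/1024
value_14 [rrrbbrrrbrrrrr]  L=[-3; -5/2; -79/32]  R=[-2527/1024; -1263/512; -631/256; -315/128; -157/64; -39/16; -19/8; -9/4; -2; -1; 0]  — -5055/2048
value_15 [rrrbbrrrbrrrrrr]  L=[-3; -5/2; -79/32]  R=[-5055/2048; -2527/1024; -1263/512; -631/256; -315/128; -157/64; -39/16; -19/8; -9/4; -2; -1; 0]  — -10111/4096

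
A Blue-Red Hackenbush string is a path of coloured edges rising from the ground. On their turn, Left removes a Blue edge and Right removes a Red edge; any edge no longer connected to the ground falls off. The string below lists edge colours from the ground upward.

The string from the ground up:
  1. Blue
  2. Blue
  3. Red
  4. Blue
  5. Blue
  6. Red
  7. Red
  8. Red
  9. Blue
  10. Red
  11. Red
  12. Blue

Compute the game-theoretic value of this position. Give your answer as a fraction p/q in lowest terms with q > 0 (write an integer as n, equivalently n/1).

1811/1024

B: Left { 0 }, Right { (no moves) } gives simplest 1
BB: Left { 0, 1 }, Right { (no moves) } gives simplest 2
BBR: Left { 0, 1 }, Right { 2 } gives simplest 3/2
BBRB: Left { 0, 1, 3/2 }, Right { 2 } gives simplest 7/4
BBRBB: Left { 0, 1, 3/2, 7/4 }, Right { 2 } gives simplest 15/8
BBRBBR: Left { 0, 1, 3/2, 7/4 }, Right { 15/8, 2 } gives simplest 29/16
BBRBBRR: Left { 0, 1, 3/2, 7/4 }, Right { 29/16, 15/8, 2 } gives simplest 57/32
BBRBBRRR: Left { 0, 1, 3/2, 7/4 }, Right { 57/32, 29/16, 15/8, 2 } gives simplest 113/64
BBRBBRRRB: Left { 0, 1, 3/2, 7/4, 113/64 }, Right { 57/32, 29/16, 15/8, 2 } gives simplest 227/128
BBRBBRRRBR: Left { 0, 1, 3/2, 7/4, 113/64 }, Right { 227/128, 57/32, 29/16, 15/8, 2 } gives simplest 453/256
BBRBBRRRBRR: Left { 0, 1, 3/2, 7/4, 113/64 }, Right { 453/256, 227/128, 57/32, 29/16, 15/8, 2 } gives simplest 905/512
BBRBBRRRBRRB: Left { 0, 1, 3/2, 7/4, 113/64, 905/512 }, Right { 453/256, 227/128, 57/32, 29/16, 15/8, 2 } gives simplest 1811/1024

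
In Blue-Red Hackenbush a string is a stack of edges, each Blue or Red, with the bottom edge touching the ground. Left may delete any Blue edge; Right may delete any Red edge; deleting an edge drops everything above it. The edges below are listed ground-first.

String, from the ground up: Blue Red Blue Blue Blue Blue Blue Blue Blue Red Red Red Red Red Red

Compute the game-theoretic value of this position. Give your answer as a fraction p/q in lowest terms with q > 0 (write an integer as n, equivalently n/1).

16257/16384

Recurse on prefixes of the 15-edge string Blue Red Blue Blue Blue Blue Blue Blue Blue Red Red Red Red Red Red:
B: Left { 0 }, Right { · } — simplest 1
BR: Left { 0 }, Right { 1 } — simplest 1/2
BRB: Left { 0,1/2 }, Right { 1 } — simplest 3/4
BRBB: Left { 0,1/2,3/4 }, Right { 1 } — simplest 7/8
BRBBB: Left { 0,1/2,3/4,7/8 }, Right { 1 } — simplest 15/16
BRBBBB: Left { 0,1/2,3/4,7/8,15/16 }, Right { 1 } — simplest 31/32
BRBBBBB: Left { 0,1/2,3/4,7/8,15/16,31/32 }, Right { 1 } — simplest 63/64
BRBBBBBB: Left { 0,1/2,3/4,7/8,15/16,31/32,63/64 }, Right { 1 } — simplest 127/128
BRBBBBBBB: Left { 0,1/2,3/4,7/8,15/16,31/32,63/64,127/128 }, Right { 1 } — simplest 255/256
BRBBBBBBBR: Left { 0,1/2,3/4,7/8,15/16,31/32,63/64,127/128 }, Right { 255/256,1 } — simplest 509/512
BRBBBBBBBRR: Left { 0,1/2,3/4,7/8,15/16,31/32,63/64,127/128 }, Right { 509/512,255/256,1 } — simplest 1017/1024
BRBBBBBBBRRR: Left { 0,1/2,3/4,7/8,15/16,31/32,63/64,127/128 }, Right { 1017/1024,509/512,255/256,1 } — simplest 2033/2048
BRBBBBBBBRRRR: Left { 0,1/2,3/4,7/8,15/16,31/32,63/64,127/128 }, Right { 2033/2048,1017/1024,509/512,255/256,1 } — simplest 4065/4096
BRBBBBBBBRRRRR: Left { 0,1/2,3/4,7/8,15/16,31/32,63/64,127/128 }, Right { 4065/4096,2033/2048,1017/1024,509/512,255/256,1 } — simplest 8129/8192
BRBBBBBBBRRRRRR: Left { 0,1/2,3/4,7/8,15/16,31/32,63/64,127/128 }, Right { 8129/8192,4065/4096,2033/2048,1017/1024,509/512,255/256,1 } — simplest 16257/16384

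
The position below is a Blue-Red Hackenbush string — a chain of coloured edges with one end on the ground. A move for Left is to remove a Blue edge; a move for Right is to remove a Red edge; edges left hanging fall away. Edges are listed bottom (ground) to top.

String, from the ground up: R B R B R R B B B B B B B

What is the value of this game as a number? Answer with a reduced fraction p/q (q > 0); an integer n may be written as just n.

-2817/4096

g(R) = { — | 0 } = -1
g(RB) = { -1 | 0 } = -1/2
g(RBR) = { -1 | -1/2; 0 } = -3/4
g(RBRB) = { -1; -3/4 | -1/2; 0 } = -5/8
g(RBRBR) = { -1; -3/4 | -5/8; -1/2; 0 } = -11/16
g(RBRBRR) = { -1; -3/4 | -11/16; -5/8; -1/2; 0 } = -23/32
g(RBRBRRB) = { -1; -3/4; -23/32 | -11/16; -5/8; -1/2; 0 } = -45/64
g(RBRBRRBB) = { -1; -3/4; -23/32; -45/64 | -11/16; -5/8; -1/2; 0 } = -89/128
g(RBRBRRBBB) = { -1; -3/4; -23/32; -45/64; -89/128 | -11/16; -5/8; -1/2; 0 } = -177/256
g(RBRBRRBBBB) = { -1; -3/4; -23/32; -45/64; -89/128; -177/256 | -11/16; -5/8; -1/2; 0 } = -353/512
g(RBRBRRBBBBB) = { -1; -3/4; -23/32; -45/64; -89/128; -177/256; -353/512 | -11/16; -5/8; -1/2; 0 } = -705/1024
g(RBRBRRBBBBBB) = { -1; -3/4; -23/32; -45/64; -89/128; -177/256; -353/512; -705/1024 | -11/16; -5/8; -1/2; 0 } = -1409/2048
g(RBRBRRBBBBBBB) = { -1; -3/4; -23/32; -45/64; -89/128; -177/256; -353/512; -705/1024; -1409/2048 | -11/16; -5/8; -1/2; 0 } = -2817/4096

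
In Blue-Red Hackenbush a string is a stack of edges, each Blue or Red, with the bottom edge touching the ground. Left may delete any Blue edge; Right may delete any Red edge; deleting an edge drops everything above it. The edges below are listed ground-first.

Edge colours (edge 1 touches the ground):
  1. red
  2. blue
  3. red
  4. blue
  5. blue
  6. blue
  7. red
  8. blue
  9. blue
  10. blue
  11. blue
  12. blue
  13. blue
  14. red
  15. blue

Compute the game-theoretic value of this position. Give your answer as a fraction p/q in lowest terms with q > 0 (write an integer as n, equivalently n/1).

-8709/16384

g_1 [r]  L=[(no moves)]  R=[0]  → -1
g_2 [rb]  L=[-1]  R=[0]  → -1/2
g_3 [rbr]  L=[-1]  R=[-1/2 0]  → -3/4
g_4 [rbrb]  L=[-1 -3/4]  R=[-1/2 0]  → -5/8
g_5 [rbrbb]  L=[-1 -3/4 -5/8]  R=[-1/2 0]  → -9/16
g_6 [rbrbbb]  L=[-1 -3/4 -5/8 -9/16]  R=[-1/2 0]  → -17/32
g_7 [rbrbbbr]  L=[-1 -3/4 -5/8 -9/16]  R=[-17/32 -1/2 0]  → -35/64
g_8 [rbrbbbrb]  L=[-1 -3/4 -5/8 -9/16 -35/64]  R=[-17/32 -1/2 0]  → -69/128
g_9 [rbrbbbrbb]  L=[-1 -3/4 -5/8 -9/16 -35/64 -69/128]  R=[-17/32 -1/2 0]  → -137/256
g_10 [rbrbbbrbbb]  L=[-1 -3/4 -5/8 -9/16 -35/64 -69/128 -137/256]  R=[-17/32 -1/2 0]  → -273/512
g_11 [rbrbbbrbbbb]  L=[-1 -3/4 -5/8 -9/16 -35/64 -69/128 -137/256 -273/512]  R=[-17/32 -1/2 0]  → -545/1024
g_12 [rbrbbbrbbbbb]  L=[-1 -3/4 -5/8 -9/16 -35/64 -69/128 -137/256 -273/512 -545/1024]  R=[-17/32 -1/2 0]  → -1089/2048
g_13 [rbrbbbrbbbbbb]  L=[-1 -3/4 -5/8 -9/16 -35/64 -69/128 -137/256 -273/512 -545/1024 -1089/2048]  R=[-17/32 -1/2 0]  → -2177/4096
g_14 [rbrbbbrbbbbbbr]  L=[-1 -3/4 -5/8 -9/16 -35/64 -69/128 -137/256 -273/512 -545/1024 -1089/2048]  R=[-2177/4096 -17/32 -1/2 0]  → -4355/8192
g_15 [rbrbbbrbbbbbbrb]  L=[-1 -3/4 -5/8 -9/16 -35/64 -69/128 -137/256 -273/512 -545/1024 -1089/2048 -4355/8192]  R=[-2177/4096 -17/32 -1/2 0]  → -8709/16384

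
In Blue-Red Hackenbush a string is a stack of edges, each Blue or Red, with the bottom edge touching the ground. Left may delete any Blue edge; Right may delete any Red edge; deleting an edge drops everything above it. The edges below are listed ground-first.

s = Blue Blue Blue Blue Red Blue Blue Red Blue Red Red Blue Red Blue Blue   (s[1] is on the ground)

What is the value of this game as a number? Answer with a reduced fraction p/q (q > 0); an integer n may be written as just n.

Build value(s[:k]) for k = 1..15, string s = Blue Blue Blue Blue Red Blue Blue Red Blue Red Red Blue Red Blue Blue.
step 1: add Blue to get B; options L={ 0 } R={ — } => 1
step 2: add Blue to get BB; options L={ 0; 1 } R={ — } => 2
step 3: add Blue to get BBB; options L={ 0; 1; 2 } R={ — } => 3
step 4: add Blue to get BBBB; options L={ 0; 1; 2; 3 } R={ — } => 4
step 5: add Red to get BBBBR; options L={ 0; 1; 2; 3 } R={ 4 } => 7/2
step 6: add Blue to get BBBBRB; options L={ 0; 1; 2; 3; 7/2 } R={ 4 } => 15/4
step 7: add Blue to get BBBBRBB; options L={ 0; 1; 2; 3; 7/2; 15/4 } R={ 4 } => 31/8
step 8: add Red to get BBBBRBBR; options L={ 0; 1; 2; 3; 7/2; 15/4 } R={ 31/8; 4 } => 61/16
step 9: add Blue to get BBBBRBBRB; options L={ 0; 1; 2; 3; 7/2; 15/4; 61/16 } R={ 31/8; 4 } => 123/32
step 10: add Red to get BBBBRBBRBR; options L={ 0; 1; 2; 3; 7/2; 15/4; 61/16 } R={ 123/32; 31/8; 4 } => 245/64
step 11: add Red to get BBBBRBBRBRR; options L={ 0; 1; 2; 3; 7/2; 15/4; 61/16 } R={ 245/64; 123/32; 31/8; 4 } => 489/128
step 12: add Blue to get BBBBRBBRBRRB; options L={ 0; 1; 2; 3; 7/2; 15/4; 61/16; 489/128 } R={ 245/64; 123/32; 31/8; 4 } => 979/256
step 13: add Red to get BBBBRBBRBRRBR; options L={ 0; 1; 2; 3; 7/2; 15/4; 61/16; 489/128 } R={ 979/256; 245/64; 123/32; 31/8; 4 } => 1957/512
step 14: add Blue to get BBBBRBBRBRRBRB; options L={ 0; 1; 2; 3; 7/2; 15/4; 61/16; 489/128; 1957/512 } R={ 979/256; 245/64; 123/32; 31/8; 4 } => 3915/1024
step 15: add Blue to get BBBBRBBRBRRBRBB; options L={ 0; 1; 2; 3; 7/2; 15/4; 61/16; 489/128; 1957/512; 3915/1024 } R={ 979/256; 245/64; 123/32; 31/8; 4 } => 7831/2048

7831/2048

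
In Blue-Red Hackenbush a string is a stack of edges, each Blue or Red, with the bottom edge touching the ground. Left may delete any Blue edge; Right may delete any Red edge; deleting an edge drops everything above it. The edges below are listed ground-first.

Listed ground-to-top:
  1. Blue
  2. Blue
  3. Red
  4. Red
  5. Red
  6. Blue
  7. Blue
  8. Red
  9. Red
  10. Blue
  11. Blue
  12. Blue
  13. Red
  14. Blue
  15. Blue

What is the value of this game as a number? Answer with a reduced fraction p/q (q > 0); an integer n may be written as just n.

Build G(s[:k]) for k = 1..15, string s = Blue Blue Red Red Red Blue Blue Red Red Blue Blue Blue Red Blue Blue.
B: Left { 0 }, Right {  } = simplest 1
BB: Left { 0; 1 }, Right {  } = simplest 2
BBR: Left { 0; 1 }, Right { 2 } = simplest 3/2
BBRR: Left { 0; 1 }, Right { 3/2; 2 } = simplest 5/4
BBRRR: Left { 0; 1 }, Right { 5/4; 3/2; 2 } = simplest 9/8
BBRRRB: Left { 0; 1; 9/8 }, Right { 5/4; 3/2; 2 } = simplest 19/16
BBRRRBB: Left { 0; 1; 9/8; 19/16 }, Right { 5/4; 3/2; 2 } = simplest 39/32
BBRRRBBR: Left { 0; 1; 9/8; 19/16 }, Right { 39/32; 5/4; 3/2; 2 } = simplest 77/64
BBRRRBBRR: Left { 0; 1; 9/8; 19/16 }, Right { 77/64; 39/32; 5/4; 3/2; 2 } = simplest 153/128
BBRRRBBRRB: Left { 0; 1; 9/8; 19/16; 153/128 }, Right { 77/64; 39/32; 5/4; 3/2; 2 } = simplest 307/256
BBRRRBBRRBB: Left { 0; 1; 9/8; 19/16; 153/128; 307/256 }, Right { 77/64; 39/32; 5/4; 3/2; 2 } = simplest 615/512
BBRRRBBRRBBB: Left { 0; 1; 9/8; 19/16; 153/128; 307/256; 615/512 }, Right { 77/64; 39/32; 5/4; 3/2; 2 } = simplest 1231/1024
BBRRRBBRRBBBR: Left { 0; 1; 9/8; 19/16; 153/128; 307/256; 615/512 }, Right { 1231/1024; 77/64; 39/32; 5/4; 3/2; 2 } = simplest 2461/2048
BBRRRBBRRBBBRB: Left { 0; 1; 9/8; 19/16; 153/128; 307/256; 615/512; 2461/2048 }, Right { 1231/1024; 77/64; 39/32; 5/4; 3/2; 2 } = simplest 4923/4096
BBRRRBBRRBBBRBB: Left { 0; 1; 9/8; 19/16; 153/128; 307/256; 615/512; 2461/2048; 4923/4096 }, Right { 1231/1024; 77/64; 39/32; 5/4; 3/2; 2 } = simplest 9847/8192

9847/8192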